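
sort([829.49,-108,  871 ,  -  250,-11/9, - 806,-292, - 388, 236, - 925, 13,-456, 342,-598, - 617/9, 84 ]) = [ -925, - 806, - 598,-456, -388, - 292, - 250,  -  108, - 617/9,-11/9, 13,  84, 236,342,829.49,871 ] 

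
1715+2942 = 4657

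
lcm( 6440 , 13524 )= 135240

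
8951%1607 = 916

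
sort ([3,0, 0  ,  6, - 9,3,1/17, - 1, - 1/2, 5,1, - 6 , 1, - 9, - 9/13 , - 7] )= [ - 9, - 9, - 7, - 6, - 1, - 9/13, - 1/2,0,0,1/17,1, 1,3,3, 5,6]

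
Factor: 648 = 2^3 * 3^4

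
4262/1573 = 2 + 1116/1573 = 2.71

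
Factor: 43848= 2^3*3^3*7^1 * 29^1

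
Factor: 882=2^1*3^2*7^2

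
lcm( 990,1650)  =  4950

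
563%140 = 3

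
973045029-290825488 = 682219541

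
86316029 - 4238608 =82077421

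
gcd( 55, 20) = 5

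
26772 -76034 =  - 49262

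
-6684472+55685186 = 49000714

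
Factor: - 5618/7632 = -53/72 =- 2^(  -  3)*3^(  -  2 )*53^1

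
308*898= 276584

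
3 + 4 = 7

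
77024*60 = 4621440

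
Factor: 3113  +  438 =3551 = 53^1*67^1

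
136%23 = 21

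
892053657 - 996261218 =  - 104207561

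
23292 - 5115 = 18177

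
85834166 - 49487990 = 36346176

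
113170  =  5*22634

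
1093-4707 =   -  3614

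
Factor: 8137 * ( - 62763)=-510702531 = -3^1*79^1 * 103^1 * 20921^1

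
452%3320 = 452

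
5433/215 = 5433/215 = 25.27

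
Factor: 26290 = 2^1*5^1 * 11^1*239^1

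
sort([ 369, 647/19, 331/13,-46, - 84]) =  [-84, - 46, 331/13,647/19, 369 ] 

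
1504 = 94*16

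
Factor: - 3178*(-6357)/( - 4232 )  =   - 2^( - 2 )*3^1 * 7^1 *13^1*23^ (-2) * 163^1 * 227^1 = - 10101273/2116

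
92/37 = 92/37= 2.49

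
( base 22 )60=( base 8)204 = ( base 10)132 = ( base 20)6C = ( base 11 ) 110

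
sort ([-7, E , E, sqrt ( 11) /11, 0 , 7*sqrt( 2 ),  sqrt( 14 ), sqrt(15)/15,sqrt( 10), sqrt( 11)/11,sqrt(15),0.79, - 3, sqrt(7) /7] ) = [ - 7,  -  3, 0, sqrt( 15) /15, sqrt(11 )/11, sqrt( 11 )/11 , sqrt (7) /7, 0.79, E,  E,sqrt ( 10 ), sqrt( 14 ), sqrt( 15),7 * sqrt( 2)]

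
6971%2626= 1719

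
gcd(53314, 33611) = 1159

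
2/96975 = 2/96975= 0.00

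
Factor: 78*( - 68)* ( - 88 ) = 2^6*3^1 * 11^1 * 13^1*17^1 = 466752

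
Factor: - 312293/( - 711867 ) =3^(-1) * 13^(  -  1)*127^1*2459^1  *  18253^(-1 ) 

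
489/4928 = 489/4928  =  0.10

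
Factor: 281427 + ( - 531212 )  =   -5^1*49957^1 = - 249785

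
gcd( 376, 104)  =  8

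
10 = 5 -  - 5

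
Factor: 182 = 2^1*7^1*13^1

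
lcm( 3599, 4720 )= 287920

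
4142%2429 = 1713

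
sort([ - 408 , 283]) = [  -  408, 283 ]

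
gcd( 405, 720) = 45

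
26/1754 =13/877 = 0.01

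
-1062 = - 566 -496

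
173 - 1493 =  - 1320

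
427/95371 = 427/95371 = 0.00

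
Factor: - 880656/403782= - 2^3*7^1 *173^( - 1 )*389^( - 1 ) * 2621^1 = - 146776/67297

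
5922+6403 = 12325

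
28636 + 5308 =33944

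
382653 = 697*549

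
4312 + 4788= 9100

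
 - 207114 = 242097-449211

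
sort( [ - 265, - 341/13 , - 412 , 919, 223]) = [-412, - 265, - 341/13, 223, 919] 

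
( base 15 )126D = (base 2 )111101011000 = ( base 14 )1608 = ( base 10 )3928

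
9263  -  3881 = 5382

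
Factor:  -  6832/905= - 2^4*5^( - 1 )  *  7^1*61^1 * 181^( - 1 ) 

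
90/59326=45/29663 = 0.00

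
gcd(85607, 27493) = 1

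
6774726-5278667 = 1496059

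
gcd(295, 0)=295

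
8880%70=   60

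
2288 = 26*88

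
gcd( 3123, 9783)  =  9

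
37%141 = 37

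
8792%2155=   172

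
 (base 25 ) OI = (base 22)162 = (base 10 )618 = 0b1001101010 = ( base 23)13K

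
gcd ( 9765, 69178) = 1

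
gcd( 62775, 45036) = 81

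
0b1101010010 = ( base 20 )22A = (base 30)sa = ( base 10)850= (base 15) 3ba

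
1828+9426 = 11254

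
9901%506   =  287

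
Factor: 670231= 670231^1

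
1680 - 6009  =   - 4329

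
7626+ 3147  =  10773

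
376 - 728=-352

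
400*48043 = 19217200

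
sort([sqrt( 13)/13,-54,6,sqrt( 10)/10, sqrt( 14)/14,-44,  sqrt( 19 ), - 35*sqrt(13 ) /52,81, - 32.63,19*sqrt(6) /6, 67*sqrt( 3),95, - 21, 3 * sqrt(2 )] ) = [  -  54, - 44, - 32.63, - 21, - 35*sqrt(13 )/52,sqrt(14 ) /14,  sqrt (13 ) /13, sqrt(10)/10, 3*sqrt( 2), sqrt(19 ),  6,19*sqrt(6 ) /6,81,95,67 * sqrt( 3) ]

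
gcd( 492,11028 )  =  12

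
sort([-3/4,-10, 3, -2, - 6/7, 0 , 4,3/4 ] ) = [ - 10,  -  2, - 6/7,  -  3/4,0, 3/4,3 , 4 ] 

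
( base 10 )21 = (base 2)10101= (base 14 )17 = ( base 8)25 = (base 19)12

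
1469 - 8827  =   - 7358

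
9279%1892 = 1711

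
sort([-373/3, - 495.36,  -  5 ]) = [-495.36, - 373/3,-5]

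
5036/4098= 1 + 469/2049 = 1.23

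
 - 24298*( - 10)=242980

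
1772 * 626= 1109272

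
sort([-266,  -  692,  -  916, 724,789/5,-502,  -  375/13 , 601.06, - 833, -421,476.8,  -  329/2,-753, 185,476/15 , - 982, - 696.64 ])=[ -982, - 916 , - 833 , - 753, - 696.64, - 692, - 502,  -  421, - 266, - 329/2 , - 375/13,476/15 , 789/5,185,  476.8,601.06 , 724] 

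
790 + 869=1659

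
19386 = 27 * 718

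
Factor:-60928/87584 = - 2^4  *  23^( - 1 ) = - 16/23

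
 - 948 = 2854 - 3802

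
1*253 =253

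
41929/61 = 41929/61 = 687.36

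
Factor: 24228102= 2^1*3^1*53^1*61^1*1249^1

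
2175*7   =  15225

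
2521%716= 373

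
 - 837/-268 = 837/268 =3.12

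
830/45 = 166/9 = 18.44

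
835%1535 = 835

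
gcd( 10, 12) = 2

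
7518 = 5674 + 1844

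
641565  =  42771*15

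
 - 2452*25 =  - 61300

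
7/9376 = 7/9376= 0.00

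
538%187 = 164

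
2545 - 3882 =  - 1337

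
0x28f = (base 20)1CF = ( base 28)nb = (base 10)655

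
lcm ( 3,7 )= 21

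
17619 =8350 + 9269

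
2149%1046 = 57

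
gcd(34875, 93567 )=3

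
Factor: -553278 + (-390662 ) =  - 943940 = -2^2 * 5^1*109^1*433^1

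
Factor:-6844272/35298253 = -2^4 * 3^1*41^( - 1 )*127^( - 1 ) * 6779^( - 1)*142589^1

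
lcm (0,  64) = 0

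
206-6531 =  - 6325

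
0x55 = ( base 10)85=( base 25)3a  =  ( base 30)2P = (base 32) 2L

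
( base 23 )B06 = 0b1011011000001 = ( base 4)1123001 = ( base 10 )5825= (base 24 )A2H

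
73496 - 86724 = -13228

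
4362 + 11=4373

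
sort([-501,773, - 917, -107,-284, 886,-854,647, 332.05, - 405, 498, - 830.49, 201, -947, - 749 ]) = [ - 947,-917,-854,-830.49,  -  749, - 501,-405 , - 284,-107, 201, 332.05,498,647,773,886 ] 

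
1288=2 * 644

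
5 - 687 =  - 682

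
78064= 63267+14797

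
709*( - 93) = -65937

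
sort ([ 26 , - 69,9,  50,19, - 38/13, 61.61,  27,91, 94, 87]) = [-69,-38/13,  9,  19,26,27, 50 , 61.61,87,91,94]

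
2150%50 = 0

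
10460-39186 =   -  28726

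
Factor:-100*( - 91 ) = 9100=2^2*5^2*7^1*13^1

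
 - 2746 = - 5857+3111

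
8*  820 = 6560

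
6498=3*2166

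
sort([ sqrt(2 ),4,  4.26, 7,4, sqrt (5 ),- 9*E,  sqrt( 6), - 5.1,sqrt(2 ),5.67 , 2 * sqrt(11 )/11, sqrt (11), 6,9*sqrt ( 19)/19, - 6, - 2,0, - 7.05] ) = [ - 9*E, - 7.05, - 6,-5.1, - 2,0,2*sqrt(11 ) /11,sqrt( 2), sqrt(2), 9*sqrt(19 )/19, sqrt(5 ), sqrt( 6),sqrt(11),4, 4,4.26, 5.67,6 , 7]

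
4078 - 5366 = - 1288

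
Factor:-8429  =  -8429^1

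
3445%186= 97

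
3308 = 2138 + 1170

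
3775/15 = 755/3 = 251.67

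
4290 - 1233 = 3057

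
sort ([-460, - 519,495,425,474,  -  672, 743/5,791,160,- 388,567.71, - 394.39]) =[ - 672, -519 ,-460, - 394.39, - 388,743/5,  160 , 425 , 474,495,567.71,791 ] 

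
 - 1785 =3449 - 5234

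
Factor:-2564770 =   -  2^1*5^1*13^1*109^1 *181^1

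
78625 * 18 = 1415250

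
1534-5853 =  - 4319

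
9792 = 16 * 612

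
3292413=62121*53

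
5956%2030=1896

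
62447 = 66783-4336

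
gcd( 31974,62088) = 6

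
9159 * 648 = 5935032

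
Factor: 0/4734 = 0=0^1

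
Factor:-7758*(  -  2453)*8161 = 2^1*3^2*11^1 * 223^1* 431^1*8161^1 = 155306882214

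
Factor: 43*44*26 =49192 =2^3*11^1*13^1*43^1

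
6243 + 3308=9551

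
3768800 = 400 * 9422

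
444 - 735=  - 291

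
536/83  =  536/83=   6.46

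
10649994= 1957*5442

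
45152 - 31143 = 14009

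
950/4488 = 475/2244 = 0.21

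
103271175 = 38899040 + 64372135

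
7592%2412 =356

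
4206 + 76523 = 80729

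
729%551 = 178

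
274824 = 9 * 30536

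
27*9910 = 267570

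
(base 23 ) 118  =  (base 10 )560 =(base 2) 1000110000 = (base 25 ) MA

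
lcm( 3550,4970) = 24850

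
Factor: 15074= 2^1*7537^1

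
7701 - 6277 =1424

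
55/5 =11=11.00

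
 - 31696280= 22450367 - 54146647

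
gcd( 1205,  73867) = 1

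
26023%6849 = 5476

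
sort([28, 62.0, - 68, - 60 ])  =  [-68,-60, 28,62.0 ]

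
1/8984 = 1/8984  =  0.00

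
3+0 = 3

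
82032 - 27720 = 54312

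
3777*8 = 30216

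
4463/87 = 51 + 26/87 = 51.30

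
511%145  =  76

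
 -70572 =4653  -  75225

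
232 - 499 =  - 267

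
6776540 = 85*79724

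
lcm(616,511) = 44968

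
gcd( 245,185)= 5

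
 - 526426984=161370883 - 687797867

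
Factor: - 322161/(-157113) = 3^( - 2 )*7^1*11^(- 1)*29^1 = 203/99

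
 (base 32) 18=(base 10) 40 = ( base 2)101000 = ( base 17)26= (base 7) 55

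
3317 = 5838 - 2521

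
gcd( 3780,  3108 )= 84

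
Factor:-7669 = -7669^1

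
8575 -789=7786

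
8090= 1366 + 6724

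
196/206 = 98/103 = 0.95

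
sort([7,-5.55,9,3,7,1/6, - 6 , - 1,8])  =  [ - 6, - 5.55, - 1,1/6,  3, 7,7,8,  9]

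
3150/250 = 63/5 = 12.60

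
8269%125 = 19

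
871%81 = 61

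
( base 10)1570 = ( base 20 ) 3IA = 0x622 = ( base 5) 22240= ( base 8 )3042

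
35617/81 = 35617/81 = 439.72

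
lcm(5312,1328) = 5312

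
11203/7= 1600 + 3/7 = 1600.43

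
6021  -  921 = 5100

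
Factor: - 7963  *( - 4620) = 2^2 * 3^1 * 5^1*7^1*11^1*7963^1 =36789060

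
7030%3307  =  416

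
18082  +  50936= 69018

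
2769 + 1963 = 4732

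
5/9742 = 5/9742= 0.00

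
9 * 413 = 3717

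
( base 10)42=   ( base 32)1A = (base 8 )52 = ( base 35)17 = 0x2A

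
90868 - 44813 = 46055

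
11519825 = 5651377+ 5868448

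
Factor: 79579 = 79579^1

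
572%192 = 188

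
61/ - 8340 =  - 61/8340 =-0.01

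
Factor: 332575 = 5^2* 53^1*251^1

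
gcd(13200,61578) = 66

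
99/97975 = 99/97975 =0.00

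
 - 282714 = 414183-696897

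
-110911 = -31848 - 79063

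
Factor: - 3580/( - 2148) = 5/3 = 3^(-1)*5^1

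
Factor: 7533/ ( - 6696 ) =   -  2^( - 3)*3^2 = - 9/8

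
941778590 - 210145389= 731633201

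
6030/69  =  87 + 9/23=87.39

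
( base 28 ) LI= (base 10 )606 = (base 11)501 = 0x25E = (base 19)1CH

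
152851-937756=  - 784905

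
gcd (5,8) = 1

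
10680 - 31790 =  - 21110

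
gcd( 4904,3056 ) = 8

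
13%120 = 13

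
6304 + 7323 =13627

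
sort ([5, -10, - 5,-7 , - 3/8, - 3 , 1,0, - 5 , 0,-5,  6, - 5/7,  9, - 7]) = [ -10, - 7,-7 , - 5,-5, - 5  ,-3, - 5/7, - 3/8,0, 0, 1,5,  6, 9 ]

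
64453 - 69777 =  - 5324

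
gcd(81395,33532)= 1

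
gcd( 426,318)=6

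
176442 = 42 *4201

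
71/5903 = 71/5903= 0.01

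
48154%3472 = 3018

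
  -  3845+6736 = 2891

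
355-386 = -31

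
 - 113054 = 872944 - 985998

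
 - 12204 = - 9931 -2273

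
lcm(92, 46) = 92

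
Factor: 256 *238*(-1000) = -2^12*5^3*7^1*17^1 =- 60928000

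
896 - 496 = 400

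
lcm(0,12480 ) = 0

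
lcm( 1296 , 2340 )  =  84240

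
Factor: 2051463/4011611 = 3^1*1103^ (-1 )*3637^( - 1 )*683821^1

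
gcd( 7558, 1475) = 1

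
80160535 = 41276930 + 38883605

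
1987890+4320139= 6308029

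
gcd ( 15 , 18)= 3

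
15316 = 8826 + 6490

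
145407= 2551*57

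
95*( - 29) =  - 2755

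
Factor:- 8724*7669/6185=-66904356/6185 =- 2^2*3^1*5^( - 1)*727^1*1237^( - 1 )*7669^1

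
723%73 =66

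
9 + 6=15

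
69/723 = 23/241 = 0.10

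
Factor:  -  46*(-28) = 2^3*7^1*23^1 = 1288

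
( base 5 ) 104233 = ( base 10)3693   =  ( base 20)94D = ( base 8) 7155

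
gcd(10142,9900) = 22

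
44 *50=2200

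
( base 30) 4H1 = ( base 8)10017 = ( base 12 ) 2467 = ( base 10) 4111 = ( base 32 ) 40f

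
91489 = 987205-895716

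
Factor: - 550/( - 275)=2  =  2^1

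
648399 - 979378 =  - 330979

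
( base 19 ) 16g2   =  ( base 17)1F4F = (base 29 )B2M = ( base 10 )9331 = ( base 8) 22163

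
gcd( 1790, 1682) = 2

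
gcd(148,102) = 2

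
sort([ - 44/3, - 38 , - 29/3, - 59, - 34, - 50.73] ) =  [ - 59, - 50.73, - 38 , - 34, - 44/3, - 29/3]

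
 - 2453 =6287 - 8740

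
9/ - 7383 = - 3/2461=- 0.00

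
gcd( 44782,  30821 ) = 1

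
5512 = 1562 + 3950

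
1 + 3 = 4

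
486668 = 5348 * 91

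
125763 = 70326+55437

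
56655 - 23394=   33261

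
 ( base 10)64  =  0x40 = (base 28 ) 28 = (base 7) 121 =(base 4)1000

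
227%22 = 7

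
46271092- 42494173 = 3776919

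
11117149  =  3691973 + 7425176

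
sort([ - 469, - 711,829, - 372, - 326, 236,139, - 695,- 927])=[ - 927,  -  711,-695, - 469, - 372, - 326,  139,236,  829 ]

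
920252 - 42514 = 877738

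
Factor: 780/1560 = 2^( - 1) = 1/2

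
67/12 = 67/12 = 5.58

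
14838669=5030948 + 9807721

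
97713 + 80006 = 177719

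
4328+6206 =10534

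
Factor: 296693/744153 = 3^( - 1 )*248051^( - 1)*296693^1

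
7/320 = 7/320 = 0.02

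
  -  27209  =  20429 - 47638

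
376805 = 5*75361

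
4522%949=726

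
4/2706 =2/1353 = 0.00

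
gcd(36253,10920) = 7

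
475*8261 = 3923975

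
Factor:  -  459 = -3^3*17^1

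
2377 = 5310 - 2933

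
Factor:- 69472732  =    -  2^2*7^1*2481169^1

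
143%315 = 143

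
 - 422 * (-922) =389084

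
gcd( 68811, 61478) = 1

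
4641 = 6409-1768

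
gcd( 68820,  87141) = 93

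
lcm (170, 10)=170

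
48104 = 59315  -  11211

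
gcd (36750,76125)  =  2625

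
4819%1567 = 118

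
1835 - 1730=105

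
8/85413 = 8/85413 = 0.00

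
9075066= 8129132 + 945934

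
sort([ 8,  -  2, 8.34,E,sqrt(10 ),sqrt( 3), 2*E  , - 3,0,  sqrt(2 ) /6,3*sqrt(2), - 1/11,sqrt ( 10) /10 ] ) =[ - 3, - 2, - 1/11,0 , sqrt ( 2 ) /6 , sqrt( 10)/10, sqrt(3), E, sqrt( 10 ),3*sqrt(2), 2*E , 8, 8.34 ]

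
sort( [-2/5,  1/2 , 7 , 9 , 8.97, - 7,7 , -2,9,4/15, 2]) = [  -  7 , - 2 , - 2/5,4/15,1/2,2,7,7, 8.97, 9, 9]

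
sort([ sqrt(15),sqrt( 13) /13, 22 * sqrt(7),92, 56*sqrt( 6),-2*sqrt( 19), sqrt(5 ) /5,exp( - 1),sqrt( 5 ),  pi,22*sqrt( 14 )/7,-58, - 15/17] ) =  [-58,-2*sqrt ( 19),-15/17 , sqrt (13)/13,  exp( - 1 ),sqrt(5) /5 , sqrt( 5 ), pi,  sqrt(15 ),  22*sqrt( 14)/7, 22*sqrt ( 7), 92, 56*sqrt( 6)] 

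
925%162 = 115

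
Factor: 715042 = 2^1*61^1*5861^1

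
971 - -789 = 1760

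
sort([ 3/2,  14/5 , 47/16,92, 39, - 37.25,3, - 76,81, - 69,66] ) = [ - 76, - 69, -37.25,3/2, 14/5,  47/16, 3 , 39, 66,81, 92 ] 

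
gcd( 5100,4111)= 1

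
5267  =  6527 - 1260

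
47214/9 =5246 =5246.00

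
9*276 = 2484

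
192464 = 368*523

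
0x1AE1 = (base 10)6881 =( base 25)B06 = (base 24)BMH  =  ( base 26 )a4h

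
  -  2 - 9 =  - 11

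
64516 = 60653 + 3863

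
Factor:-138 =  - 2^1*3^1 * 23^1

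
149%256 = 149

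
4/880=1/220  =  0.00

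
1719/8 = 1719/8 =214.88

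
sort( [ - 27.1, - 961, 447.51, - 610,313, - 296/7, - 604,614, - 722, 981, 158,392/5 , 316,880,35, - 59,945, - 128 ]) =[ -961, - 722,  -  610,  -  604, - 128, - 59,  -  296/7,-27.1,  35,  392/5,158 , 313 , 316,447.51,614, 880,  945,981] 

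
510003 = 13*39231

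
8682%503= 131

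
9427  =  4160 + 5267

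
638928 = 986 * 648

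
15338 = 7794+7544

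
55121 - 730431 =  - 675310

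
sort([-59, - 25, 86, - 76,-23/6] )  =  [-76, - 59, - 25 , - 23/6,  86 ] 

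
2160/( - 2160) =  - 1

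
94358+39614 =133972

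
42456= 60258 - 17802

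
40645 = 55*739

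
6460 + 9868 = 16328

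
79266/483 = 164 + 18/161 = 164.11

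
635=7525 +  - 6890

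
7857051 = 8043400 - 186349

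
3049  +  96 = 3145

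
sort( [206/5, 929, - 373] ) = [ - 373 , 206/5,  929]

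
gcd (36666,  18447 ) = 3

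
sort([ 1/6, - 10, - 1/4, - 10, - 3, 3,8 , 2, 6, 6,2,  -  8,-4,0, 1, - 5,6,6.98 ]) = [-10, - 10, - 8, - 5, - 4 , - 3,  -  1/4,0, 1/6, 1,  2, 2, 3, 6, 6, 6, 6.98, 8]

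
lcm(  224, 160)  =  1120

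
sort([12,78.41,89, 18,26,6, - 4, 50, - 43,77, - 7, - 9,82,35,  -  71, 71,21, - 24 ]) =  [ - 71,-43, - 24, - 9, - 7, - 4,6,  12, 18,21,  26,35,50, 71 , 77,78.41,82,  89 ] 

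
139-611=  - 472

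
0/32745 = 0 = 0.00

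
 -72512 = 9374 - 81886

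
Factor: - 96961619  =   - 701^1  *138319^1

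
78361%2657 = 1308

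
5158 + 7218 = 12376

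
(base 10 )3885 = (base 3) 12022220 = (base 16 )f2d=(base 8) 7455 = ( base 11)2a12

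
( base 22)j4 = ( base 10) 422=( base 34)CE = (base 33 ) CQ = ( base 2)110100110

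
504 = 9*56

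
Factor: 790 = 2^1*5^1*79^1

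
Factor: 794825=5^2*31793^1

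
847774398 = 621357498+226416900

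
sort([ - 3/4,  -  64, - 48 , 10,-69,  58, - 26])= [ - 69, - 64, - 48, - 26, - 3/4, 10,58]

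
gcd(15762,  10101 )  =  111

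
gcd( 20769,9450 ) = 21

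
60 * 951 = 57060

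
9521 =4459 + 5062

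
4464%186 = 0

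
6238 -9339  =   - 3101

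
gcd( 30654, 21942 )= 18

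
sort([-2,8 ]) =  [-2, 8]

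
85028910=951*89410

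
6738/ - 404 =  - 3369/202 = - 16.68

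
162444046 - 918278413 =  - 755834367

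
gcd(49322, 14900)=2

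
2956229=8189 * 361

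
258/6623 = 258/6623  =  0.04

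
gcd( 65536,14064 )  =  16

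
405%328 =77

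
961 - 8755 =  - 7794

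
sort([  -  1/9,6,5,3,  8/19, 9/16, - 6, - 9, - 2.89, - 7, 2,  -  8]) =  [ - 9, - 8,-7, - 6, - 2.89, - 1/9,8/19, 9/16, 2, 3, 5,6]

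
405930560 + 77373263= 483303823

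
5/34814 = 5/34814  =  0.00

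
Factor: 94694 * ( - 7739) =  - 732836866 = - 2^1*71^1*109^1*113^1*419^1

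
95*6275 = 596125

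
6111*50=305550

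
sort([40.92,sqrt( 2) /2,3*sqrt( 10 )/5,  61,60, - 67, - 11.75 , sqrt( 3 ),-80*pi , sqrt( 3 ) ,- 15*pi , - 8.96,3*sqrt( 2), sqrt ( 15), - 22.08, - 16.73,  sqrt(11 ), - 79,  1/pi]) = [ - 80 * pi,  -  79, - 67, - 15*pi,-22.08, - 16.73,  -  11.75 , - 8.96,1/pi, sqrt ( 2) /2,sqrt(3 ),sqrt (3), 3*sqrt( 10) /5,sqrt ( 11),sqrt( 15),3*sqrt(2 ),40.92,60, 61] 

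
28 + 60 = 88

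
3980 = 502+3478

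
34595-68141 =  - 33546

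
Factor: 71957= 47^1*1531^1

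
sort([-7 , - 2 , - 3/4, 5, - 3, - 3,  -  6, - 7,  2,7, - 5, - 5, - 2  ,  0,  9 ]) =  [-7, -7,  -  6, - 5,  -  5, - 3,- 3, - 2,  -  2,  -  3/4, 0,2,  5 , 7 , 9 ]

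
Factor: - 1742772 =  - 2^2*3^1*17^1 * 8543^1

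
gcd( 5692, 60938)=2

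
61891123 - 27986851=33904272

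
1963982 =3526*557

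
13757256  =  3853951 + 9903305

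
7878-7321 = 557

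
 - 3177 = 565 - 3742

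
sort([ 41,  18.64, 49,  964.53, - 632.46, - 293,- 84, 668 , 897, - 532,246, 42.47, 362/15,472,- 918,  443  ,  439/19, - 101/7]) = [-918, - 632.46, - 532,-293, - 84, - 101/7,  18.64, 439/19 , 362/15 , 41, 42.47,49,246,443, 472,668,897, 964.53]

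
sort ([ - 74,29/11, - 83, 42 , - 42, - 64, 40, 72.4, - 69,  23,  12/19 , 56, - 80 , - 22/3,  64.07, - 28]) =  [  -  83,-80 , - 74, - 69 , - 64, - 42,-28, - 22/3,  12/19, 29/11,23 , 40, 42, 56,64.07,72.4 ] 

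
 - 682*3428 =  - 2337896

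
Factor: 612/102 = 2^1*3^1 = 6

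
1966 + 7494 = 9460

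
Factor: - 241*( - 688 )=2^4*43^1 *241^1 = 165808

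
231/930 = 77/310 = 0.25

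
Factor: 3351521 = 3351521^1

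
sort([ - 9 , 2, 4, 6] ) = [  -  9,2, 4,6 ] 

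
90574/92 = 1969/2 = 984.50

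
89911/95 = 946 + 41/95 = 946.43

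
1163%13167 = 1163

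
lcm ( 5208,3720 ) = 26040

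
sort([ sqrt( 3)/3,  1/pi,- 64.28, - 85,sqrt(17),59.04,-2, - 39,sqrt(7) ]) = [  -  85,-64.28, - 39, - 2,1/pi, sqrt(3 )/3, sqrt( 7),sqrt( 17), 59.04 ] 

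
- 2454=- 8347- - 5893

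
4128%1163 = 639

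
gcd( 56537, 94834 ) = 1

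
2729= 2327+402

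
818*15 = 12270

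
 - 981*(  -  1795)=1760895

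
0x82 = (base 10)130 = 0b10000010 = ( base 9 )154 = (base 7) 244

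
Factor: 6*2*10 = 2^3*3^1*5^1 = 120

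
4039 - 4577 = -538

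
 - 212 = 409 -621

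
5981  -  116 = 5865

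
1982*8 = 15856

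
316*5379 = 1699764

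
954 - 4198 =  - 3244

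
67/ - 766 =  - 1 + 699/766 = -0.09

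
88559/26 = 88559/26 = 3406.12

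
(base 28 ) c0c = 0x24cc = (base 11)7094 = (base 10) 9420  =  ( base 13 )4398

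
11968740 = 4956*2415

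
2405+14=2419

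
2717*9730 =26436410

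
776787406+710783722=1487571128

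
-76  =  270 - 346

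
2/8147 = 2/8147 = 0.00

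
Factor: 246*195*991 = 47538270  =  2^1*3^2*5^1 * 13^1 * 41^1*991^1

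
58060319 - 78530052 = - 20469733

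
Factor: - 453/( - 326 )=2^( - 1) * 3^1*151^1*163^( - 1) 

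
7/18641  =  1/2663 = 0.00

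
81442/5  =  16288 + 2/5 = 16288.40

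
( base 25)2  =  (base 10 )2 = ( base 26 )2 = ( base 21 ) 2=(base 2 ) 10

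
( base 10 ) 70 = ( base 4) 1012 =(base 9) 77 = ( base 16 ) 46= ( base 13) 55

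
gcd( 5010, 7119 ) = 3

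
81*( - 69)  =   - 5589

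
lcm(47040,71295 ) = 4562880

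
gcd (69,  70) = 1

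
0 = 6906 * 0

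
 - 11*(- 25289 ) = 278179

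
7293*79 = 576147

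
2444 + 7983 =10427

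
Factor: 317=317^1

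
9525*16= 152400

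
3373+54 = 3427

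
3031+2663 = 5694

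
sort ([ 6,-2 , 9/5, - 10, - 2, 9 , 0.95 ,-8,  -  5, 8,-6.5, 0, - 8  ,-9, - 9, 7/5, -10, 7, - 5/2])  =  [-10, - 10, - 9,-9, -8,  -  8, -6.5,- 5, - 5/2, - 2,  -  2, 0, 0.95,  7/5, 9/5 , 6, 7,8, 9]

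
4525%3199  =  1326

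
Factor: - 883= - 883^1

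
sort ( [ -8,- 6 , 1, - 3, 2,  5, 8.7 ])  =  [- 8, - 6, - 3, 1, 2, 5,8.7 ] 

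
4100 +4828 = 8928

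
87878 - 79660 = 8218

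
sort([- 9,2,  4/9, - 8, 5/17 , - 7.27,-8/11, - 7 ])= [  -  9, - 8, -7.27, - 7,  -  8/11, 5/17,4/9,  2 ] 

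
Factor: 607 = 607^1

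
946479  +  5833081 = 6779560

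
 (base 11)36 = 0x27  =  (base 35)14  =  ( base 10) 39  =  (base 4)213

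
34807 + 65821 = 100628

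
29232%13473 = 2286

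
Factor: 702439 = 702439^1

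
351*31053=10899603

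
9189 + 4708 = 13897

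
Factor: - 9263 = -59^1*157^1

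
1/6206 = 1/6206 = 0.00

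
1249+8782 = 10031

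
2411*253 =609983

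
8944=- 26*(  -  344) 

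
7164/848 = 1791/212 = 8.45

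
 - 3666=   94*( - 39)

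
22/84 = 11/42 =0.26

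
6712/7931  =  6712/7931 = 0.85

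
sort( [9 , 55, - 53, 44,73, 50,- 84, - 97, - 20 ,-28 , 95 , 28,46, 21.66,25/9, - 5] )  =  [ - 97, - 84,-53,- 28, - 20,-5 , 25/9,  9, 21.66,28,  44,46 , 50  ,  55, 73,95 ] 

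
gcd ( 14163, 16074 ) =3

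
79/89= 79/89 =0.89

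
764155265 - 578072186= 186083079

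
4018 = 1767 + 2251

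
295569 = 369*801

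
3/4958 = 3/4958 = 0.00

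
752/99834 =376/49917 = 0.01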